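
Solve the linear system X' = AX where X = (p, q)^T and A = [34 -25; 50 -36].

p(t) = c_1e^(-t)sin(5t) - 2c_1e^(-t)cos(5t) - 2c_2e^(-t)sin(5t) - c_2e^(-t)cos(5t), q(t) = c_1e^(-t)sin(5t) - 3c_1e^(-t)cos(5t) - 3c_2e^(-t)sin(5t) - c_2e^(-t)cos(5t)

Coefficient matrix A = [[34, -25], [50, -36]].
Characteristic polynomial det(A - λI) = λ^2 + 2λ + 26 = 0.
Eigenvalues λ = -1 ± 5i (complex conjugate pair).
For λ=-1+5i: an eigenvector is (-2,-3) - i(1,1) = (-2 - i, -3 - i).
A real fundamental pair from Re and Im of e^((-1+5i)t)v: X_1 = e^(-t)(cos(5t)·(-2,-3) + sin(5t)·(1,1)), X_2 = e^(-t)(sin(5t)·(-2,-3) - cos(5t)·(1,1)).
General solution: c_1X_1 + c_2X_2.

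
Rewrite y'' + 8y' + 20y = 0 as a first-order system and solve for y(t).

y(t) = c_1e^(-4t)cos(2t) + c_2e^(-4t)sin(2t)

Let x_1 = y, x_2 = y'. Then x_1' = x_2 and x_2' = -20x_1 - 8x_2.
A = [[0,1],[-20,-8]]; det(A-λI) = λ^2 + 8λ + 20.
Eigenvalues λ = -4 ± 2i.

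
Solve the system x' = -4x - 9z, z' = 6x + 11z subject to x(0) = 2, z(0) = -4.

Coefficient matrix A = [[-4, -9], [6, 11]].
Characteristic polynomial det(A - λI) = λ^2 - 7λ + 10 = 0.
Eigenvalues λ = 5, 2.
For λ=5: (A-λI) row 1 is [-9, -9], so an eigenvector is (1, -1).
For λ=2: (A-λI) row 1 is [-6, -9], so an eigenvector is (-3, 2).
General solution: c_1e^(5t)(1,-1) + c_2e^(2t)(-3,2).
Applying x(0)=2, z(0)=-4 gives c_1=8, c_2=2.

x(t) = 8e^(5t) - 6e^(2t), z(t) = -8e^(5t) + 4e^(2t)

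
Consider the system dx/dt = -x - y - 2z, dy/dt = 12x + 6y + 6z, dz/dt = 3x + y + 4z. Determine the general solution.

Coefficient matrix A = [[-1, -1, -2], [12, 6, 6], [3, 1, 4]].
det(A - λI) = 0 gives eigenvalues λ = 3, 4, 2.
For λ=3: eigenvector (1,-2,-1).
For λ=4: eigenvector (-1,3,1).
For λ=2: eigenvector (1,-3,0).
General solution: c_1e^(3t)(1,-2,-1) + c_2e^(4t)(-1,3,1) + c_3e^(2t)(1,-3,0).

x(t) = c_1e^(3t) - c_2e^(4t) + c_3e^(2t), y(t) = -2c_1e^(3t) + 3c_2e^(4t) - 3c_3e^(2t), z(t) = -c_1e^(3t) + c_2e^(4t)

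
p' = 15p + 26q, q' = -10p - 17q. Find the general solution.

p(t) = -2C_1e^(-t)sin(2t) + 3C_1e^(-t)cos(2t) + 3C_2e^(-t)sin(2t) + 2C_2e^(-t)cos(2t), q(t) = C_1e^(-t)sin(2t) - 2C_1e^(-t)cos(2t) - 2C_2e^(-t)sin(2t) - C_2e^(-t)cos(2t)

Coefficient matrix A = [[15, 26], [-10, -17]].
Characteristic polynomial det(A - λI) = λ^2 + 2λ + 5 = 0.
Eigenvalues λ = -1 ± 2i (complex conjugate pair).
For λ=-1+2i: an eigenvector is (3,-2) - i(-2,1) = (3 + 2i, -2 - i).
A real fundamental pair from Re and Im of e^((-1+2i)t)v: X_1 = e^(-t)(cos(2t)·(3,-2) + sin(2t)·(-2,1)), X_2 = e^(-t)(sin(2t)·(3,-2) - cos(2t)·(-2,1)).
General solution: C_1X_1 + C_2X_2.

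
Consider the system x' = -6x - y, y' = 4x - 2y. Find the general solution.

x(t) = -c_1e^(-4t) - c_2te^(-4t) + 2c_2e^(-4t), y(t) = 2c_1e^(-4t) + 2c_2te^(-4t) - 3c_2e^(-4t)

Coefficient matrix A = [[-6, -1], [4, -2]].
Characteristic polynomial det(A - λI) = λ^2 + 8λ + 16 = 0.
Single eigenvalue λ = -4 with algebraic multiplicity 2.
Eigenvector v = (-1,2); generalized eigenvector w with (A-λI)w=v is (2,-3).
General solution: e^(-4t)[c_1·v + c_2·(t·v + w)].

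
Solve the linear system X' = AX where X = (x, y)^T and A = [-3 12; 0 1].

Coefficient matrix A = [[-3, 12], [0, 1]].
Characteristic polynomial det(A - λI) = λ^2 + 2λ - 3 = 0.
Eigenvalues λ = 1, -3.
For λ=1: (A-λI) row 1 is [-4, 12], so an eigenvector is (-3, -1).
For λ=-3: (A-λI) row 1 is [0, 12], so an eigenvector is (1, 0).
General solution: C_1e^(t)(-3,-1) + C_2e^(-3t)(1,0).

x(t) = -3C_1e^(t) + C_2e^(-3t), y(t) = -C_1e^(t)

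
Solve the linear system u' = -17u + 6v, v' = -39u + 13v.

u(t) = -C_1e^(-2t)sin(3t) - C_1e^(-2t)cos(3t) - C_2e^(-2t)sin(3t) + C_2e^(-2t)cos(3t), v(t) = -2C_1e^(-2t)sin(3t) - 3C_1e^(-2t)cos(3t) - 3C_2e^(-2t)sin(3t) + 2C_2e^(-2t)cos(3t)

Coefficient matrix A = [[-17, 6], [-39, 13]].
Characteristic polynomial det(A - λI) = λ^2 + 4λ + 13 = 0.
Eigenvalues λ = -2 ± 3i (complex conjugate pair).
For λ=-2+3i: an eigenvector is (-1,-3) - i(-1,-2) = (-1 + i, -3 + 2i).
A real fundamental pair from Re and Im of e^((-2+3i)t)v: X_1 = e^(-2t)(cos(3t)·(-1,-3) + sin(3t)·(-1,-2)), X_2 = e^(-2t)(sin(3t)·(-1,-3) - cos(3t)·(-1,-2)).
General solution: C_1X_1 + C_2X_2.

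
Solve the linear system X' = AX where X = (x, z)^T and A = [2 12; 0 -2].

Coefficient matrix A = [[2, 12], [0, -2]].
Characteristic polynomial det(A - λI) = λ^2 - 4 = 0.
Eigenvalues λ = 2, -2.
For λ=2: (A-λI) row 1 is [0, 12], so an eigenvector is (1, 0).
For λ=-2: (A-λI) row 1 is [4, 12], so an eigenvector is (3, -1).
General solution: K_1e^(2t)(1,0) + K_2e^(-2t)(3,-1).

x(t) = K_1e^(2t) + 3K_2e^(-2t), z(t) = -K_2e^(-2t)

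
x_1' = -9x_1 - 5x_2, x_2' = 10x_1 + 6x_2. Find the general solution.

x_1(t) = c_1e^(t) - c_2e^(-4t), x_2(t) = -2c_1e^(t) + c_2e^(-4t)

Coefficient matrix A = [[-9, -5], [10, 6]].
Characteristic polynomial det(A - λI) = λ^2 + 3λ - 4 = 0.
Eigenvalues λ = 1, -4.
For λ=1: (A-λI) row 1 is [-10, -5], so an eigenvector is (1, -2).
For λ=-4: (A-λI) row 1 is [-5, -5], so an eigenvector is (-1, 1).
General solution: c_1e^(t)(1,-2) + c_2e^(-4t)(-1,1).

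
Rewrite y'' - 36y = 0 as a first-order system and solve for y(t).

y(t) = c_1e^(6t) + c_2e^(-6t)

Let x_1 = y, x_2 = y'. Then x_1' = x_2 and x_2' = 36x_1.
A = [[0,1],[36,0]]; det(A-λI) = λ^2 - 36.
Eigenvalues λ = 6, -6 with eigenvectors (1,6), (1,-6).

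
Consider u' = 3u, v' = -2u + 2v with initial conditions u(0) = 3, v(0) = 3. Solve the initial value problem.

Coefficient matrix A = [[3, 0], [-2, 2]].
Characteristic polynomial det(A - λI) = λ^2 - 5λ + 6 = 0.
Eigenvalues λ = 3, 2.
For λ=3: (A-λI) row 2 is [-2, -1], so an eigenvector is (1, -2).
For λ=2: (A-λI) row 1 is [1, 0], so an eigenvector is (0, -1).
General solution: C_1e^(3t)(1,-2) + C_2e^(2t)(0,-1).
Applying u(0)=3, v(0)=3 gives C_1=3, C_2=-9.

u(t) = 3e^(3t), v(t) = -6e^(3t) + 9e^(2t)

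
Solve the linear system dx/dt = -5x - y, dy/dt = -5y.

Coefficient matrix A = [[-5, -1], [0, -5]].
Characteristic polynomial det(A - λI) = λ^2 + 10λ + 25 = 0.
Single eigenvalue λ = -5 with algebraic multiplicity 2.
Eigenvector v = (-1,0); generalized eigenvector w with (A-λI)w=v is (-2,1).
General solution: e^(-5t)[K_1·v + K_2·(t·v + w)].

x(t) = -K_1e^(-5t) - K_2te^(-5t) - 2K_2e^(-5t), y(t) = K_2e^(-5t)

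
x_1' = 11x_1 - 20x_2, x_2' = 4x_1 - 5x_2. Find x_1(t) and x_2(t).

x_1(t) = 2c_1e^(3t)sin(4t) + c_1e^(3t)cos(4t) + c_2e^(3t)sin(4t) - 2c_2e^(3t)cos(4t), x_2(t) = c_1e^(3t)sin(4t) - c_2e^(3t)cos(4t)

Coefficient matrix A = [[11, -20], [4, -5]].
Characteristic polynomial det(A - λI) = λ^2 - 6λ + 25 = 0.
Eigenvalues λ = 3 ± 4i (complex conjugate pair).
For λ=3+4i: an eigenvector is (1,0) - i(2,1) = (1 - 2i, 0 - i).
A real fundamental pair from Re and Im of e^((3+4i)t)v: X_1 = e^(3t)(cos(4t)·(1,0) + sin(4t)·(2,1)), X_2 = e^(3t)(sin(4t)·(1,0) - cos(4t)·(2,1)).
General solution: c_1X_1 + c_2X_2.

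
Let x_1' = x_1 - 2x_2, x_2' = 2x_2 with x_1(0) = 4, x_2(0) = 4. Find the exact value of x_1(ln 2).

-8

A = [[1,-2],[0,2]]; eigenvalues λ = 1, 2.
Eigenvectors: (-1,0) for λ=1, (2,-1) for λ=2.
From the initial condition, c_1 = -12, c_2 = -4.
x_1(ln 2) = (-12)(2^1)(-1) + (-4)(2^2)(2) = -8.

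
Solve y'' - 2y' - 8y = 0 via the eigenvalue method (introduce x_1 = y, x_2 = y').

y(t) = c_1e^(-2t) + c_2e^(4t)

Let x_1 = y, x_2 = y'. Then x_1' = x_2 and x_2' = 8x_1 + 2x_2.
A = [[0,1],[8,2]]; det(A-λI) = λ^2 - 2λ - 8.
Eigenvalues λ = -2, 4 with eigenvectors (1,-2), (1,4).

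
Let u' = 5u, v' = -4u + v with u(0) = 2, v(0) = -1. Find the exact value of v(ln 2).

-62

A = [[5,0],[-4,1]]; eigenvalues λ = 5, 1.
Eigenvectors: (-1,1) for λ=5, (0,-1) for λ=1.
From the initial condition, c_1 = -2, c_2 = -1.
v(ln 2) = (-2)(2^5)(1) + (-1)(2^1)(-1) = -62.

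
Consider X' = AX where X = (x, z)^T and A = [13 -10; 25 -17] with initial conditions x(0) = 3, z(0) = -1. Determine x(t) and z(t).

x(t) = 11e^(-2t)sin(5t) + 3e^(-2t)cos(5t), z(t) = 18e^(-2t)sin(5t) - e^(-2t)cos(5t)

Coefficient matrix A = [[13, -10], [25, -17]].
Characteristic polynomial det(A - λI) = λ^2 + 4λ + 29 = 0.
Eigenvalues λ = -2 ± 5i (complex conjugate pair).
For λ=-2+5i: an eigenvector is (-1,-1) - i(-1,-2) = (-1 + i, -1 + 2i).
A real fundamental pair from Re and Im of e^((-2+5i)t)v: X_1 = e^(-2t)(cos(5t)·(-1,-1) + sin(5t)·(-1,-2)), X_2 = e^(-2t)(sin(5t)·(-1,-1) - cos(5t)·(-1,-2)).
General solution: K_1X_1 + K_2X_2.
Applying x(0)=3, z(0)=-1 gives K_1=-7, K_2=-4.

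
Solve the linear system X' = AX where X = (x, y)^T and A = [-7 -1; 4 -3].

x(t) = K_1e^(-5t) + K_2te^(-5t) - 2K_2e^(-5t), y(t) = -2K_1e^(-5t) - 2K_2te^(-5t) + 3K_2e^(-5t)

Coefficient matrix A = [[-7, -1], [4, -3]].
Characteristic polynomial det(A - λI) = λ^2 + 10λ + 25 = 0.
Single eigenvalue λ = -5 with algebraic multiplicity 2.
Eigenvector v = (1,-2); generalized eigenvector w with (A-λI)w=v is (-2,3).
General solution: e^(-5t)[K_1·v + K_2·(t·v + w)].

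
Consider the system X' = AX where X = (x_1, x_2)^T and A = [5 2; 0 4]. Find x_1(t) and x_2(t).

Coefficient matrix A = [[5, 2], [0, 4]].
Characteristic polynomial det(A - λI) = λ^2 - 9λ + 20 = 0.
Eigenvalues λ = 5, 4.
For λ=5: (A-λI) row 1 is [0, 2], so an eigenvector is (-1, 0).
For λ=4: (A-λI) row 1 is [1, 2], so an eigenvector is (2, -1).
General solution: C_1e^(5t)(-1,0) + C_2e^(4t)(2,-1).

x_1(t) = -C_1e^(5t) + 2C_2e^(4t), x_2(t) = -C_2e^(4t)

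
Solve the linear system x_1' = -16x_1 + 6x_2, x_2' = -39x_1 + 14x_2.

Coefficient matrix A = [[-16, 6], [-39, 14]].
Characteristic polynomial det(A - λI) = λ^2 + 2λ + 10 = 0.
Eigenvalues λ = -1 ± 3i (complex conjugate pair).
For λ=-1+3i: an eigenvector is (1,3) - i(1,2) = (1 - i, 3 - 2i).
A real fundamental pair from Re and Im of e^((-1+3i)t)v: X_1 = e^(-t)(cos(3t)·(1,3) + sin(3t)·(1,2)), X_2 = e^(-t)(sin(3t)·(1,3) - cos(3t)·(1,2)).
General solution: c_1X_1 + c_2X_2.

x_1(t) = c_1e^(-t)sin(3t) + c_1e^(-t)cos(3t) + c_2e^(-t)sin(3t) - c_2e^(-t)cos(3t), x_2(t) = 2c_1e^(-t)sin(3t) + 3c_1e^(-t)cos(3t) + 3c_2e^(-t)sin(3t) - 2c_2e^(-t)cos(3t)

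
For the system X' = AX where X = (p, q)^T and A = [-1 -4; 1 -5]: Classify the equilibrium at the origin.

stable improper node

A = [[-1,-4],[1,-5]]; det(A-λI) = λ^2 + 6λ + 9.
repeated λ = -3 with a single eigenvector.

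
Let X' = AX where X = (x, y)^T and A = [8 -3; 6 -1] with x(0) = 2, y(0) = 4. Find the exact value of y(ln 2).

16

A = [[8,-3],[6,-1]]; eigenvalues λ = 5, 2.
Eigenvectors: (1,1) for λ=5, (-1,-2) for λ=2.
From the initial condition, c_1 = 0, c_2 = -2.
y(ln 2) = (0)(2^5)(1) + (-2)(2^2)(-2) = 16.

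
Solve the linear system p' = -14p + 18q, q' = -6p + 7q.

Coefficient matrix A = [[-14, 18], [-6, 7]].
Characteristic polynomial det(A - λI) = λ^2 + 7λ + 10 = 0.
Eigenvalues λ = -5, -2.
For λ=-5: (A-λI) row 1 is [-9, 18], so an eigenvector is (2, 1).
For λ=-2: (A-λI) row 1 is [-12, 18], so an eigenvector is (3, 2).
General solution: K_1e^(-5t)(2,1) + K_2e^(-2t)(3,2).

p(t) = 2K_1e^(-5t) + 3K_2e^(-2t), q(t) = K_1e^(-5t) + 2K_2e^(-2t)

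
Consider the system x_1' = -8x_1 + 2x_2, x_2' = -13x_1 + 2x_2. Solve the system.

x_1(t) = c_1e^(-3t)sin(t) - c_1e^(-3t)cos(t) - c_2e^(-3t)sin(t) - c_2e^(-3t)cos(t), x_2(t) = 3c_1e^(-3t)sin(t) - 2c_1e^(-3t)cos(t) - 2c_2e^(-3t)sin(t) - 3c_2e^(-3t)cos(t)

Coefficient matrix A = [[-8, 2], [-13, 2]].
Characteristic polynomial det(A - λI) = λ^2 + 6λ + 10 = 0.
Eigenvalues λ = -3 ± i (complex conjugate pair).
For λ=-3+i: an eigenvector is (-1,-2) - i(1,3) = (-1 - i, -2 - 3i).
A real fundamental pair from Re and Im of e^((-3+i)t)v: X_1 = e^(-3t)(cos(t)·(-1,-2) + sin(t)·(1,3)), X_2 = e^(-3t)(sin(t)·(-1,-2) - cos(t)·(1,3)).
General solution: c_1X_1 + c_2X_2.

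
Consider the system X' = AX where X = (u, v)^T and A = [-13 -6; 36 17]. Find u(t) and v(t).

u(t) = C_1e^(-t) - C_2e^(5t), v(t) = -2C_1e^(-t) + 3C_2e^(5t)

Coefficient matrix A = [[-13, -6], [36, 17]].
Characteristic polynomial det(A - λI) = λ^2 - 4λ - 5 = 0.
Eigenvalues λ = -1, 5.
For λ=-1: (A-λI) row 1 is [-12, -6], so an eigenvector is (1, -2).
For λ=5: (A-λI) row 1 is [-18, -6], so an eigenvector is (-1, 3).
General solution: C_1e^(-t)(1,-2) + C_2e^(5t)(-1,3).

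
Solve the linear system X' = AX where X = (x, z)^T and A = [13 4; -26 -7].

Coefficient matrix A = [[13, 4], [-26, -7]].
Characteristic polynomial det(A - λI) = λ^2 - 6λ + 13 = 0.
Eigenvalues λ = 3 ± 2i (complex conjugate pair).
For λ=3+2i: an eigenvector is (1,-3) - i(-1,2) = (1 + i, -3 - 2i).
A real fundamental pair from Re and Im of e^((3+2i)t)v: X_1 = e^(3t)(cos(2t)·(1,-3) + sin(2t)·(-1,2)), X_2 = e^(3t)(sin(2t)·(1,-3) - cos(2t)·(-1,2)).
General solution: K_1X_1 + K_2X_2.

x(t) = -K_1e^(3t)sin(2t) + K_1e^(3t)cos(2t) + K_2e^(3t)sin(2t) + K_2e^(3t)cos(2t), z(t) = 2K_1e^(3t)sin(2t) - 3K_1e^(3t)cos(2t) - 3K_2e^(3t)sin(2t) - 2K_2e^(3t)cos(2t)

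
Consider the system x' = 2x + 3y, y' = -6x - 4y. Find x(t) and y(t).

Coefficient matrix A = [[2, 3], [-6, -4]].
Characteristic polynomial det(A - λI) = λ^2 + 2λ + 10 = 0.
Eigenvalues λ = -1 ± 3i (complex conjugate pair).
For λ=-1+3i: an eigenvector is (-1,1) - i(0,1) = (-1, 1 - i).
A real fundamental pair from Re and Im of e^((-1+3i)t)v: X_1 = e^(-t)(cos(3t)·(-1,1) + sin(3t)·(0,1)), X_2 = e^(-t)(sin(3t)·(-1,1) - cos(3t)·(0,1)).
General solution: K_1X_1 + K_2X_2.

x(t) = -K_1e^(-t)cos(3t) - K_2e^(-t)sin(3t), y(t) = K_1e^(-t)sin(3t) + K_1e^(-t)cos(3t) + K_2e^(-t)sin(3t) - K_2e^(-t)cos(3t)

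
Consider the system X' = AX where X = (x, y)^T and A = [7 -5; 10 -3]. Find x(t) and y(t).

Coefficient matrix A = [[7, -5], [10, -3]].
Characteristic polynomial det(A - λI) = λ^2 - 4λ + 29 = 0.
Eigenvalues λ = 2 ± 5i (complex conjugate pair).
For λ=2+5i: an eigenvector is (0,-1) - i(1,1) = (0 - i, -1 - i).
A real fundamental pair from Re and Im of e^((2+5i)t)v: X_1 = e^(2t)(cos(5t)·(0,-1) + sin(5t)·(1,1)), X_2 = e^(2t)(sin(5t)·(0,-1) - cos(5t)·(1,1)).
General solution: C_1X_1 + C_2X_2.

x(t) = C_1e^(2t)sin(5t) - C_2e^(2t)cos(5t), y(t) = C_1e^(2t)sin(5t) - C_1e^(2t)cos(5t) - C_2e^(2t)sin(5t) - C_2e^(2t)cos(5t)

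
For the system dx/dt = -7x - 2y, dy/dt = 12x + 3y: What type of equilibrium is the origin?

A = [[-7,-2],[12,3]]; det(A-λI) = λ^2 + 4λ + 3.
λ = -3, -1: both negative.

stable node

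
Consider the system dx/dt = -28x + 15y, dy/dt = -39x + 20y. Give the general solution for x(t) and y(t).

x(t) = 2c_1e^(-4t)sin(3t) + c_1e^(-4t)cos(3t) + c_2e^(-4t)sin(3t) - 2c_2e^(-4t)cos(3t), y(t) = 3c_1e^(-4t)sin(3t) + 2c_1e^(-4t)cos(3t) + 2c_2e^(-4t)sin(3t) - 3c_2e^(-4t)cos(3t)

Coefficient matrix A = [[-28, 15], [-39, 20]].
Characteristic polynomial det(A - λI) = λ^2 + 8λ + 25 = 0.
Eigenvalues λ = -4 ± 3i (complex conjugate pair).
For λ=-4+3i: an eigenvector is (1,2) - i(2,3) = (1 - 2i, 2 - 3i).
A real fundamental pair from Re and Im of e^((-4+3i)t)v: X_1 = e^(-4t)(cos(3t)·(1,2) + sin(3t)·(2,3)), X_2 = e^(-4t)(sin(3t)·(1,2) - cos(3t)·(2,3)).
General solution: c_1X_1 + c_2X_2.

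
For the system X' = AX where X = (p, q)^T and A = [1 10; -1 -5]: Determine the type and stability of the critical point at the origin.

stable spiral

A = [[1,10],[-1,-5]]; det(A-λI) = λ^2 + 4λ + 5.
λ = -2 ± i: negative real part.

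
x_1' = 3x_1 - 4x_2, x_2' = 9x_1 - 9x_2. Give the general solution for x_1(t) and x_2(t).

x_1(t) = 2c_1e^(-3t) + 2c_2te^(-3t) + c_2e^(-3t), x_2(t) = 3c_1e^(-3t) + 3c_2te^(-3t) + c_2e^(-3t)

Coefficient matrix A = [[3, -4], [9, -9]].
Characteristic polynomial det(A - λI) = λ^2 + 6λ + 9 = 0.
Single eigenvalue λ = -3 with algebraic multiplicity 2.
Eigenvector v = (2,3); generalized eigenvector w with (A-λI)w=v is (1,1).
General solution: e^(-3t)[c_1·v + c_2·(t·v + w)].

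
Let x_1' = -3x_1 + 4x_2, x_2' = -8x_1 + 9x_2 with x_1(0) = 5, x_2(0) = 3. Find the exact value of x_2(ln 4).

-4068

A = [[-3,4],[-8,9]]; eigenvalues λ = 1, 5.
Eigenvectors: (1,1) for λ=1, (1,2) for λ=5.
From the initial condition, c_1 = 7, c_2 = -2.
x_2(ln 4) = (7)(4^1)(1) + (-2)(4^5)(2) = -4068.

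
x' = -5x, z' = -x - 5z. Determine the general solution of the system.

Coefficient matrix A = [[-5, 0], [-1, -5]].
Characteristic polynomial det(A - λI) = λ^2 + 10λ + 25 = 0.
Single eigenvalue λ = -5 with algebraic multiplicity 2.
Eigenvector v = (0,1); generalized eigenvector w with (A-λI)w=v is (-1,3).
General solution: e^(-5t)[c_1·v + c_2·(t·v + w)].

x(t) = -c_2e^(-5t), z(t) = c_1e^(-5t) + c_2te^(-5t) + 3c_2e^(-5t)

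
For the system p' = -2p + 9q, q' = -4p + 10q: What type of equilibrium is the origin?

A = [[-2,9],[-4,10]]; det(A-λI) = λ^2 - 8λ + 16.
repeated λ = 4 with a single eigenvector.

unstable improper node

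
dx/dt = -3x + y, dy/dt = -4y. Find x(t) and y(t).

Coefficient matrix A = [[-3, 1], [0, -4]].
Characteristic polynomial det(A - λI) = λ^2 + 7λ + 12 = 0.
Eigenvalues λ = -4, -3.
For λ=-4: (A-λI) row 1 is [1, 1], so an eigenvector is (1, -1).
For λ=-3: (A-λI) row 1 is [0, 1], so an eigenvector is (1, 0).
General solution: C_1e^(-4t)(1,-1) + C_2e^(-3t)(1,0).

x(t) = C_1e^(-4t) + C_2e^(-3t), y(t) = -C_1e^(-4t)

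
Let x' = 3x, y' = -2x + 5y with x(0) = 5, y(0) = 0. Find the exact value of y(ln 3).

-1080

A = [[3,0],[-2,5]]; eigenvalues λ = 5, 3.
Eigenvectors: (0,-1) for λ=5, (1,1) for λ=3.
From the initial condition, c_1 = 5, c_2 = 5.
y(ln 3) = (5)(3^5)(-1) + (5)(3^3)(1) = -1080.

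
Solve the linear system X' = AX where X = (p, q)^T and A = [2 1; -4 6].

p(t) = -C_1e^(4t) - C_2te^(4t), q(t) = -2C_1e^(4t) - 2C_2te^(4t) - C_2e^(4t)

Coefficient matrix A = [[2, 1], [-4, 6]].
Characteristic polynomial det(A - λI) = λ^2 - 8λ + 16 = 0.
Single eigenvalue λ = 4 with algebraic multiplicity 2.
Eigenvector v = (-1,-2); generalized eigenvector w with (A-λI)w=v is (0,-1).
General solution: e^(4t)[C_1·v + C_2·(t·v + w)].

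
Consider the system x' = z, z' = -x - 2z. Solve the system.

Coefficient matrix A = [[0, 1], [-1, -2]].
Characteristic polynomial det(A - λI) = λ^2 + 2λ + 1 = 0.
Single eigenvalue λ = -1 with algebraic multiplicity 2.
Eigenvector v = (-1,1); generalized eigenvector w with (A-λI)w=v is (2,-3).
General solution: e^(-t)[c_1·v + c_2·(t·v + w)].

x(t) = -c_1e^(-t) - c_2te^(-t) + 2c_2e^(-t), z(t) = c_1e^(-t) + c_2te^(-t) - 3c_2e^(-t)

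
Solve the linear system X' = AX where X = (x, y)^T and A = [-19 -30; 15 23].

x(t) = -3c_1e^(2t)sin(3t) - c_1e^(2t)cos(3t) - c_2e^(2t)sin(3t) + 3c_2e^(2t)cos(3t), y(t) = 2c_1e^(2t)sin(3t) + c_1e^(2t)cos(3t) + c_2e^(2t)sin(3t) - 2c_2e^(2t)cos(3t)

Coefficient matrix A = [[-19, -30], [15, 23]].
Characteristic polynomial det(A - λI) = λ^2 - 4λ + 13 = 0.
Eigenvalues λ = 2 ± 3i (complex conjugate pair).
For λ=2+3i: an eigenvector is (-1,1) - i(-3,2) = (-1 + 3i, 1 - 2i).
A real fundamental pair from Re and Im of e^((2+3i)t)v: X_1 = e^(2t)(cos(3t)·(-1,1) + sin(3t)·(-3,2)), X_2 = e^(2t)(sin(3t)·(-1,1) - cos(3t)·(-3,2)).
General solution: c_1X_1 + c_2X_2.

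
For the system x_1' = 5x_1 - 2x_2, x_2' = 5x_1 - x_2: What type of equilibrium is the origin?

A = [[5,-2],[5,-1]]; det(A-λI) = λ^2 - 4λ + 5.
λ = 2 ± i: positive real part.

unstable spiral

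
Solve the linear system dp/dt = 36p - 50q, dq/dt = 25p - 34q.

p(t) = -3C_1e^(t)sin(5t) + C_1e^(t)cos(5t) + C_2e^(t)sin(5t) + 3C_2e^(t)cos(5t), q(t) = -2C_1e^(t)sin(5t) + C_1e^(t)cos(5t) + C_2e^(t)sin(5t) + 2C_2e^(t)cos(5t)

Coefficient matrix A = [[36, -50], [25, -34]].
Characteristic polynomial det(A - λI) = λ^2 - 2λ + 26 = 0.
Eigenvalues λ = 1 ± 5i (complex conjugate pair).
For λ=1+5i: an eigenvector is (1,1) - i(-3,-2) = (1 + 3i, 1 + 2i).
A real fundamental pair from Re and Im of e^((1+5i)t)v: X_1 = e^(t)(cos(5t)·(1,1) + sin(5t)·(-3,-2)), X_2 = e^(t)(sin(5t)·(1,1) - cos(5t)·(-3,-2)).
General solution: C_1X_1 + C_2X_2.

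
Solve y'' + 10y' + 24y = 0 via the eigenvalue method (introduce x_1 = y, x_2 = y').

y(t) = K_1e^(-4t) + K_2e^(-6t)

Let x_1 = y, x_2 = y'. Then x_1' = x_2 and x_2' = -24x_1 - 10x_2.
A = [[0,1],[-24,-10]]; det(A-λI) = λ^2 + 10λ + 24.
Eigenvalues λ = -4, -6 with eigenvectors (1,-4), (1,-6).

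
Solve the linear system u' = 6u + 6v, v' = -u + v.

Coefficient matrix A = [[6, 6], [-1, 1]].
Characteristic polynomial det(A - λI) = λ^2 - 7λ + 12 = 0.
Eigenvalues λ = 3, 4.
For λ=3: (A-λI) row 1 is [3, 6], so an eigenvector is (2, -1).
For λ=4: (A-λI) row 1 is [2, 6], so an eigenvector is (3, -1).
General solution: c_1e^(3t)(2,-1) + c_2e^(4t)(3,-1).

u(t) = 2c_1e^(3t) + 3c_2e^(4t), v(t) = -c_1e^(3t) - c_2e^(4t)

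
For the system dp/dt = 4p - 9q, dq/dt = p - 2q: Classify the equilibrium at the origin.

A = [[4,-9],[1,-2]]; det(A-λI) = λ^2 - 2λ + 1.
repeated λ = 1 with a single eigenvector.

unstable improper node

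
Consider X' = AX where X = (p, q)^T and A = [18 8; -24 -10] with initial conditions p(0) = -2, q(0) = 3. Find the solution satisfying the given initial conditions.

Coefficient matrix A = [[18, 8], [-24, -10]].
Characteristic polynomial det(A - λI) = λ^2 - 8λ + 12 = 0.
Eigenvalues λ = 6, 2.
For λ=6: (A-λI) row 1 is [12, 8], so an eigenvector is (2, -3).
For λ=2: (A-λI) row 1 is [16, 8], so an eigenvector is (1, -2).
General solution: C_1e^(6t)(2,-3) + C_2e^(2t)(1,-2).
Applying p(0)=-2, q(0)=3 gives C_1=-1, C_2=0.

p(t) = -2e^(6t), q(t) = 3e^(6t)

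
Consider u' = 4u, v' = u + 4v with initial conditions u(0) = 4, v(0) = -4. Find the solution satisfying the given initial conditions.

u(t) = 4e^(4t), v(t) = 4te^(4t) - 4e^(4t)

Coefficient matrix A = [[4, 0], [1, 4]].
Characteristic polynomial det(A - λI) = λ^2 - 8λ + 16 = 0.
Single eigenvalue λ = 4 with algebraic multiplicity 2.
Eigenvector v = (0,-1); generalized eigenvector w with (A-λI)w=v is (-1,3).
General solution: e^(4t)[K_1·v + K_2·(t·v + w)].
Applying u(0)=4, v(0)=-4 gives K_1=-8, K_2=-4.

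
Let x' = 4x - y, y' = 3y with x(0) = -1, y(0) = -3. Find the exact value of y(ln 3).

-81

A = [[4,-1],[0,3]]; eigenvalues λ = 4, 3.
Eigenvectors: (1,0) for λ=4, (-1,-1) for λ=3.
From the initial condition, c_1 = 2, c_2 = 3.
y(ln 3) = (2)(3^4)(0) + (3)(3^3)(-1) = -81.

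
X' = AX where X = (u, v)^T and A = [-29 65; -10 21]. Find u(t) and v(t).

Coefficient matrix A = [[-29, 65], [-10, 21]].
Characteristic polynomial det(A - λI) = λ^2 + 8λ + 41 = 0.
Eigenvalues λ = -4 ± 5i (complex conjugate pair).
For λ=-4+5i: an eigenvector is (2,1) - i(3,1) = (2 - 3i, 1 - i).
A real fundamental pair from Re and Im of e^((-4+5i)t)v: X_1 = e^(-4t)(cos(5t)·(2,1) + sin(5t)·(3,1)), X_2 = e^(-4t)(sin(5t)·(2,1) - cos(5t)·(3,1)).
General solution: c_1X_1 + c_2X_2.

u(t) = 3c_1e^(-4t)sin(5t) + 2c_1e^(-4t)cos(5t) + 2c_2e^(-4t)sin(5t) - 3c_2e^(-4t)cos(5t), v(t) = c_1e^(-4t)sin(5t) + c_1e^(-4t)cos(5t) + c_2e^(-4t)sin(5t) - c_2e^(-4t)cos(5t)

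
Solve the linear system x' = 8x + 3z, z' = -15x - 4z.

x(t) = -C_1e^(2t)sin(3t) + C_2e^(2t)cos(3t), z(t) = 2C_1e^(2t)sin(3t) - C_1e^(2t)cos(3t) - C_2e^(2t)sin(3t) - 2C_2e^(2t)cos(3t)

Coefficient matrix A = [[8, 3], [-15, -4]].
Characteristic polynomial det(A - λI) = λ^2 - 4λ + 13 = 0.
Eigenvalues λ = 2 ± 3i (complex conjugate pair).
For λ=2+3i: an eigenvector is (0,-1) - i(-1,2) = (0 + i, -1 - 2i).
A real fundamental pair from Re and Im of e^((2+3i)t)v: X_1 = e^(2t)(cos(3t)·(0,-1) + sin(3t)·(-1,2)), X_2 = e^(2t)(sin(3t)·(0,-1) - cos(3t)·(-1,2)).
General solution: C_1X_1 + C_2X_2.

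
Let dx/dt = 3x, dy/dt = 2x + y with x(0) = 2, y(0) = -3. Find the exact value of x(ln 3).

54

A = [[3,0],[2,1]]; eigenvalues λ = 1, 3.
Eigenvectors: (0,-1) for λ=1, (1,1) for λ=3.
From the initial condition, c_1 = 5, c_2 = 2.
x(ln 3) = (5)(3^1)(0) + (2)(3^3)(1) = 54.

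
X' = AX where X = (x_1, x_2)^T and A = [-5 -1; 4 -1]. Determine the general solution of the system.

x_1(t) = -C_1e^(-3t) - C_2te^(-3t) + 2C_2e^(-3t), x_2(t) = 2C_1e^(-3t) + 2C_2te^(-3t) - 3C_2e^(-3t)

Coefficient matrix A = [[-5, -1], [4, -1]].
Characteristic polynomial det(A - λI) = λ^2 + 6λ + 9 = 0.
Single eigenvalue λ = -3 with algebraic multiplicity 2.
Eigenvector v = (-1,2); generalized eigenvector w with (A-λI)w=v is (2,-3).
General solution: e^(-3t)[C_1·v + C_2·(t·v + w)].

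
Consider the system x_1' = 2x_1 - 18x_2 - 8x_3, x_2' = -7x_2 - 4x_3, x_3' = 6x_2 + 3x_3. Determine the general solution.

x_1(t) = K_1e^(2t) + 2K_2e^(-3t) - 4K_3e^(-t), x_2(t) = K_2e^(-3t) - 2K_3e^(-t), x_3(t) = -K_2e^(-3t) + 3K_3e^(-t)

Coefficient matrix A = [[2, -18, -8], [0, -7, -4], [0, 6, 3]].
det(A - λI) = 0 gives eigenvalues λ = 2, -3, -1.
For λ=2: eigenvector (1,0,0).
For λ=-3: eigenvector (2,1,-1).
For λ=-1: eigenvector (-4,-2,3).
General solution: K_1e^(2t)(1,0,0) + K_2e^(-3t)(2,1,-1) + K_3e^(-t)(-4,-2,3).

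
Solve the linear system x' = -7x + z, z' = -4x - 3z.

x(t) = C_1e^(-5t) + C_2te^(-5t) - C_2e^(-5t), z(t) = 2C_1e^(-5t) + 2C_2te^(-5t) - C_2e^(-5t)

Coefficient matrix A = [[-7, 1], [-4, -3]].
Characteristic polynomial det(A - λI) = λ^2 + 10λ + 25 = 0.
Single eigenvalue λ = -5 with algebraic multiplicity 2.
Eigenvector v = (1,2); generalized eigenvector w with (A-λI)w=v is (-1,-1).
General solution: e^(-5t)[C_1·v + C_2·(t·v + w)].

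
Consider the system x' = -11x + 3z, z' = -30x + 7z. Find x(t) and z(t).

Coefficient matrix A = [[-11, 3], [-30, 7]].
Characteristic polynomial det(A - λI) = λ^2 + 4λ + 13 = 0.
Eigenvalues λ = -2 ± 3i (complex conjugate pair).
For λ=-2+3i: an eigenvector is (1,3) - i(0,-1) = (1, 3 + i).
A real fundamental pair from Re and Im of e^((-2+3i)t)v: X_1 = e^(-2t)(cos(3t)·(1,3) + sin(3t)·(0,-1)), X_2 = e^(-2t)(sin(3t)·(1,3) - cos(3t)·(0,-1)).
General solution: C_1X_1 + C_2X_2.

x(t) = C_1e^(-2t)cos(3t) + C_2e^(-2t)sin(3t), z(t) = -C_1e^(-2t)sin(3t) + 3C_1e^(-2t)cos(3t) + 3C_2e^(-2t)sin(3t) + C_2e^(-2t)cos(3t)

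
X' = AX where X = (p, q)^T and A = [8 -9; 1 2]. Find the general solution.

p(t) = 3C_1e^(5t) + 3C_2te^(5t) - 2C_2e^(5t), q(t) = C_1e^(5t) + C_2te^(5t) - C_2e^(5t)

Coefficient matrix A = [[8, -9], [1, 2]].
Characteristic polynomial det(A - λI) = λ^2 - 10λ + 25 = 0.
Single eigenvalue λ = 5 with algebraic multiplicity 2.
Eigenvector v = (3,1); generalized eigenvector w with (A-λI)w=v is (-2,-1).
General solution: e^(5t)[C_1·v + C_2·(t·v + w)].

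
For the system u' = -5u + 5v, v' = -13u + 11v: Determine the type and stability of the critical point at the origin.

unstable spiral

A = [[-5,5],[-13,11]]; det(A-λI) = λ^2 - 6λ + 10.
λ = 3 ± i: positive real part.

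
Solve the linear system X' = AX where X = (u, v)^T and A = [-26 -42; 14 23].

u(t) = 2C_1e^(-5t) + 3C_2e^(2t), v(t) = -C_1e^(-5t) - 2C_2e^(2t)

Coefficient matrix A = [[-26, -42], [14, 23]].
Characteristic polynomial det(A - λI) = λ^2 + 3λ - 10 = 0.
Eigenvalues λ = -5, 2.
For λ=-5: (A-λI) row 1 is [-21, -42], so an eigenvector is (2, -1).
For λ=2: (A-λI) row 1 is [-28, -42], so an eigenvector is (3, -2).
General solution: C_1e^(-5t)(2,-1) + C_2e^(2t)(3,-2).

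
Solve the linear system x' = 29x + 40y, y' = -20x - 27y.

x(t) = C_1e^(t)sin(4t) + 3C_1e^(t)cos(4t) + 3C_2e^(t)sin(4t) - C_2e^(t)cos(4t), y(t) = -C_1e^(t)sin(4t) - 2C_1e^(t)cos(4t) - 2C_2e^(t)sin(4t) + C_2e^(t)cos(4t)

Coefficient matrix A = [[29, 40], [-20, -27]].
Characteristic polynomial det(A - λI) = λ^2 - 2λ + 17 = 0.
Eigenvalues λ = 1 ± 4i (complex conjugate pair).
For λ=1+4i: an eigenvector is (3,-2) - i(1,-1) = (3 - i, -2 + i).
A real fundamental pair from Re and Im of e^((1+4i)t)v: X_1 = e^(t)(cos(4t)·(3,-2) + sin(4t)·(1,-1)), X_2 = e^(t)(sin(4t)·(3,-2) - cos(4t)·(1,-1)).
General solution: C_1X_1 + C_2X_2.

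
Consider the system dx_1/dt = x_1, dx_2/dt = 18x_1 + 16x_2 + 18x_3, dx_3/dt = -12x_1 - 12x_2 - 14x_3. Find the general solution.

x_1(t) = K_3e^(t), x_2(t) = -K_1e^(-2t) + 3K_2e^(4t) - 6K_3e^(t), x_3(t) = K_1e^(-2t) - 2K_2e^(4t) + 4K_3e^(t)

Coefficient matrix A = [[1, 0, 0], [18, 16, 18], [-12, -12, -14]].
det(A - λI) = 0 gives eigenvalues λ = -2, 4, 1.
For λ=-2: eigenvector (0,-1,1).
For λ=4: eigenvector (0,3,-2).
For λ=1: eigenvector (1,-6,4).
General solution: K_1e^(-2t)(0,-1,1) + K_2e^(4t)(0,3,-2) + K_3e^(t)(1,-6,4).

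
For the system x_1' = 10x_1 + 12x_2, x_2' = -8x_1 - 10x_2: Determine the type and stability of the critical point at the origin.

A = [[10,12],[-8,-10]]; det(A-λI) = λ^2 - 4.
λ = 2, -2: opposite signs.

saddle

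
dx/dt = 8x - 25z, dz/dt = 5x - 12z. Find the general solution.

Coefficient matrix A = [[8, -25], [5, -12]].
Characteristic polynomial det(A - λI) = λ^2 + 4λ + 29 = 0.
Eigenvalues λ = -2 ± 5i (complex conjugate pair).
For λ=-2+5i: an eigenvector is (-2,-1) - i(1,0) = (-2 - i, -1).
A real fundamental pair from Re and Im of e^((-2+5i)t)v: X_1 = e^(-2t)(cos(5t)·(-2,-1) + sin(5t)·(1,0)), X_2 = e^(-2t)(sin(5t)·(-2,-1) - cos(5t)·(1,0)).
General solution: c_1X_1 + c_2X_2.

x(t) = c_1e^(-2t)sin(5t) - 2c_1e^(-2t)cos(5t) - 2c_2e^(-2t)sin(5t) - c_2e^(-2t)cos(5t), z(t) = -c_1e^(-2t)cos(5t) - c_2e^(-2t)sin(5t)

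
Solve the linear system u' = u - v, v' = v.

u(t) = -c_1e^(t) - c_2te^(t) + 3c_2e^(t), v(t) = c_2e^(t)

Coefficient matrix A = [[1, -1], [0, 1]].
Characteristic polynomial det(A - λI) = λ^2 - 2λ + 1 = 0.
Single eigenvalue λ = 1 with algebraic multiplicity 2.
Eigenvector v = (-1,0); generalized eigenvector w with (A-λI)w=v is (3,1).
General solution: e^(t)[c_1·v + c_2·(t·v + w)].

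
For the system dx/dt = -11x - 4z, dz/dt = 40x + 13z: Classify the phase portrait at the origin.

A = [[-11,-4],[40,13]]; det(A-λI) = λ^2 - 2λ + 17.
λ = 1 ± 4i: positive real part.

unstable spiral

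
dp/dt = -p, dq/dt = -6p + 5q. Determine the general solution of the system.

p(t) = c_1e^(-t), q(t) = c_1e^(-t) - c_2e^(5t)

Coefficient matrix A = [[-1, 0], [-6, 5]].
Characteristic polynomial det(A - λI) = λ^2 - 4λ - 5 = 0.
Eigenvalues λ = -1, 5.
For λ=-1: (A-λI) row 2 is [-6, 6], so an eigenvector is (1, 1).
For λ=5: (A-λI) row 1 is [-6, 0], so an eigenvector is (0, -1).
General solution: c_1e^(-t)(1,1) + c_2e^(5t)(0,-1).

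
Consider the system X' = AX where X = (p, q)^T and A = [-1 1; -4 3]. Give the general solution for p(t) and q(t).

p(t) = K_1e^(t) + K_2te^(t) - K_2e^(t), q(t) = 2K_1e^(t) + 2K_2te^(t) - K_2e^(t)

Coefficient matrix A = [[-1, 1], [-4, 3]].
Characteristic polynomial det(A - λI) = λ^2 - 2λ + 1 = 0.
Single eigenvalue λ = 1 with algebraic multiplicity 2.
Eigenvector v = (1,2); generalized eigenvector w with (A-λI)w=v is (-1,-1).
General solution: e^(t)[K_1·v + K_2·(t·v + w)].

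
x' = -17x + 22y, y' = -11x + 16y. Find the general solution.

x(t) = -K_1e^(5t) + 2K_2e^(-6t), y(t) = -K_1e^(5t) + K_2e^(-6t)

Coefficient matrix A = [[-17, 22], [-11, 16]].
Characteristic polynomial det(A - λI) = λ^2 + λ - 30 = 0.
Eigenvalues λ = 5, -6.
For λ=5: (A-λI) row 1 is [-22, 22], so an eigenvector is (-1, -1).
For λ=-6: (A-λI) row 1 is [-11, 22], so an eigenvector is (2, 1).
General solution: K_1e^(5t)(-1,-1) + K_2e^(-6t)(2,1).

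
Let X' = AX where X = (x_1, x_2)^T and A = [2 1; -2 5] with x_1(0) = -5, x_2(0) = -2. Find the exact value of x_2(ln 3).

A = [[2,1],[-2,5]]; eigenvalues λ = 3, 4.
Eigenvectors: (-1,-1) for λ=3, (1,2) for λ=4.
From the initial condition, c_1 = 8, c_2 = 3.
x_2(ln 3) = (8)(3^3)(-1) + (3)(3^4)(2) = 270.

270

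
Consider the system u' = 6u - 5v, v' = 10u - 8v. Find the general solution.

u(t) = -2C_1e^(-t)sin(t) - C_1e^(-t)cos(t) - C_2e^(-t)sin(t) + 2C_2e^(-t)cos(t), v(t) = -3C_1e^(-t)sin(t) - C_1e^(-t)cos(t) - C_2e^(-t)sin(t) + 3C_2e^(-t)cos(t)

Coefficient matrix A = [[6, -5], [10, -8]].
Characteristic polynomial det(A - λI) = λ^2 + 2λ + 2 = 0.
Eigenvalues λ = -1 ± i (complex conjugate pair).
For λ=-1+i: an eigenvector is (-1,-1) - i(-2,-3) = (-1 + 2i, -1 + 3i).
A real fundamental pair from Re and Im of e^((-1+i)t)v: X_1 = e^(-t)(cos(t)·(-1,-1) + sin(t)·(-2,-3)), X_2 = e^(-t)(sin(t)·(-1,-1) - cos(t)·(-2,-3)).
General solution: C_1X_1 + C_2X_2.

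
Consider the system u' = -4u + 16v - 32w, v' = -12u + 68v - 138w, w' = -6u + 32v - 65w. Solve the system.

Coefficient matrix A = [[-4, 16, -32], [-12, 68, -138], [-6, 32, -65]].
det(A - λI) = 0 gives eigenvalues λ = 4, -4, -1.
For λ=4: eigenvector (2,9,4).
For λ=-4: eigenvector (1,4,2).
For λ=-1: eigenvector (0,2,1).
General solution: c_1e^(4t)(2,9,4) + c_2e^(-4t)(1,4,2) + c_3e^(-t)(0,2,1).

u(t) = 2c_1e^(4t) + c_2e^(-4t), v(t) = 9c_1e^(4t) + 4c_2e^(-4t) + 2c_3e^(-t), w(t) = 4c_1e^(4t) + 2c_2e^(-4t) + c_3e^(-t)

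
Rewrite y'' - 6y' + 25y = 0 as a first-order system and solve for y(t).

Let x_1 = y, x_2 = y'. Then x_1' = x_2 and x_2' = -25x_1 + 6x_2.
A = [[0,1],[-25,6]]; det(A-λI) = λ^2 - 6λ + 25.
Eigenvalues λ = 3 ± 4i.

y(t) = c_1e^(3t)cos(4t) + c_2e^(3t)sin(4t)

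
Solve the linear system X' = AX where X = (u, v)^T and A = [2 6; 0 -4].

u(t) = c_1e^(-4t) + c_2e^(2t), v(t) = -c_1e^(-4t)

Coefficient matrix A = [[2, 6], [0, -4]].
Characteristic polynomial det(A - λI) = λ^2 + 2λ - 8 = 0.
Eigenvalues λ = -4, 2.
For λ=-4: (A-λI) row 1 is [6, 6], so an eigenvector is (1, -1).
For λ=2: (A-λI) row 1 is [0, 6], so an eigenvector is (1, 0).
General solution: c_1e^(-4t)(1,-1) + c_2e^(2t)(1,0).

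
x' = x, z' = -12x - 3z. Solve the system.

x(t) = C_1e^(t), z(t) = -3C_1e^(t) + C_2e^(-3t)

Coefficient matrix A = [[1, 0], [-12, -3]].
Characteristic polynomial det(A - λI) = λ^2 + 2λ - 3 = 0.
Eigenvalues λ = 1, -3.
For λ=1: (A-λI) row 2 is [-12, -4], so an eigenvector is (1, -3).
For λ=-3: (A-λI) row 1 is [4, 0], so an eigenvector is (0, 1).
General solution: C_1e^(t)(1,-3) + C_2e^(-3t)(0,1).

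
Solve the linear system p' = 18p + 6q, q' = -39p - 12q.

p(t) = c_1e^(3t)sin(3t) - c_1e^(3t)cos(3t) - c_2e^(3t)sin(3t) - c_2e^(3t)cos(3t), q(t) = -2c_1e^(3t)sin(3t) + 3c_1e^(3t)cos(3t) + 3c_2e^(3t)sin(3t) + 2c_2e^(3t)cos(3t)

Coefficient matrix A = [[18, 6], [-39, -12]].
Characteristic polynomial det(A - λI) = λ^2 - 6λ + 18 = 0.
Eigenvalues λ = 3 ± 3i (complex conjugate pair).
For λ=3+3i: an eigenvector is (-1,3) - i(1,-2) = (-1 - i, 3 + 2i).
A real fundamental pair from Re and Im of e^((3+3i)t)v: X_1 = e^(3t)(cos(3t)·(-1,3) + sin(3t)·(1,-2)), X_2 = e^(3t)(sin(3t)·(-1,3) - cos(3t)·(1,-2)).
General solution: c_1X_1 + c_2X_2.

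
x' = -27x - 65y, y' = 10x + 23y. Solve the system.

x(t) = -3c_1e^(-2t)sin(5t) - 2c_1e^(-2t)cos(5t) - 2c_2e^(-2t)sin(5t) + 3c_2e^(-2t)cos(5t), y(t) = c_1e^(-2t)sin(5t) + c_1e^(-2t)cos(5t) + c_2e^(-2t)sin(5t) - c_2e^(-2t)cos(5t)

Coefficient matrix A = [[-27, -65], [10, 23]].
Characteristic polynomial det(A - λI) = λ^2 + 4λ + 29 = 0.
Eigenvalues λ = -2 ± 5i (complex conjugate pair).
For λ=-2+5i: an eigenvector is (-2,1) - i(-3,1) = (-2 + 3i, 1 - i).
A real fundamental pair from Re and Im of e^((-2+5i)t)v: X_1 = e^(-2t)(cos(5t)·(-2,1) + sin(5t)·(-3,1)), X_2 = e^(-2t)(sin(5t)·(-2,1) - cos(5t)·(-3,1)).
General solution: c_1X_1 + c_2X_2.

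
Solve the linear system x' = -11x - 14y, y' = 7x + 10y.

x(t) = 2K_1e^(-4t) + K_2e^(3t), y(t) = -K_1e^(-4t) - K_2e^(3t)

Coefficient matrix A = [[-11, -14], [7, 10]].
Characteristic polynomial det(A - λI) = λ^2 + λ - 12 = 0.
Eigenvalues λ = -4, 3.
For λ=-4: (A-λI) row 1 is [-7, -14], so an eigenvector is (2, -1).
For λ=3: (A-λI) row 1 is [-14, -14], so an eigenvector is (1, -1).
General solution: K_1e^(-4t)(2,-1) + K_2e^(3t)(1,-1).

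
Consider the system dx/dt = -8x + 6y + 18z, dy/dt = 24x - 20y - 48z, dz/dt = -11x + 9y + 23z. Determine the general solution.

x(t) = C_1e^(-2t) + 2C_2e^(t), y(t) = 4C_1e^(-2t) + 3C_3e^(-4t), z(t) = -C_1e^(-2t) + C_2e^(t) - C_3e^(-4t)

Coefficient matrix A = [[-8, 6, 18], [24, -20, -48], [-11, 9, 23]].
det(A - λI) = 0 gives eigenvalues λ = -2, 1, -4.
For λ=-2: eigenvector (1,4,-1).
For λ=1: eigenvector (2,0,1).
For λ=-4: eigenvector (0,3,-1).
General solution: C_1e^(-2t)(1,4,-1) + C_2e^(t)(2,0,1) + C_3e^(-4t)(0,3,-1).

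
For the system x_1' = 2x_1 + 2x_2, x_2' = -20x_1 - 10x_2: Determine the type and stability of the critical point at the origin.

A = [[2,2],[-20,-10]]; det(A-λI) = λ^2 + 8λ + 20.
λ = -4 ± 2i: negative real part.

stable spiral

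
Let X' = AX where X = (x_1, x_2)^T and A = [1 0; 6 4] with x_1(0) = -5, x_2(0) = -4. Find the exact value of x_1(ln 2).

-10

A = [[1,0],[6,4]]; eigenvalues λ = 1, 4.
Eigenvectors: (1,-2) for λ=1, (0,-1) for λ=4.
From the initial condition, c_1 = -5, c_2 = 14.
x_1(ln 2) = (-5)(2^1)(1) + (14)(2^4)(0) = -10.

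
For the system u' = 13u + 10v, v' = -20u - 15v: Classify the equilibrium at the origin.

stable spiral

A = [[13,10],[-20,-15]]; det(A-λI) = λ^2 + 2λ + 5.
λ = -1 ± 2i: negative real part.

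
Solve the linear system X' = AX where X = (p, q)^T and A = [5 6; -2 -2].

Coefficient matrix A = [[5, 6], [-2, -2]].
Characteristic polynomial det(A - λI) = λ^2 - 3λ + 2 = 0.
Eigenvalues λ = 2, 1.
For λ=2: (A-λI) row 1 is [3, 6], so an eigenvector is (-2, 1).
For λ=1: (A-λI) row 1 is [4, 6], so an eigenvector is (-3, 2).
General solution: K_1e^(2t)(-2,1) + K_2e^(t)(-3,2).

p(t) = -2K_1e^(2t) - 3K_2e^(t), q(t) = K_1e^(2t) + 2K_2e^(t)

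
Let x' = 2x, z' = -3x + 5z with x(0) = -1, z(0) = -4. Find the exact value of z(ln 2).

A = [[2,0],[-3,5]]; eigenvalues λ = 2, 5.
Eigenvectors: (-1,-1) for λ=2, (0,1) for λ=5.
From the initial condition, c_1 = 1, c_2 = -3.
z(ln 2) = (1)(2^2)(-1) + (-3)(2^5)(1) = -100.

-100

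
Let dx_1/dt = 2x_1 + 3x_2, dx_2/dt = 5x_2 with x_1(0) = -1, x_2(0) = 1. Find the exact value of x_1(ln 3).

A = [[2,3],[0,5]]; eigenvalues λ = 2, 5.
Eigenvectors: (-1,0) for λ=2, (1,1) for λ=5.
From the initial condition, c_1 = 2, c_2 = 1.
x_1(ln 3) = (2)(3^2)(-1) + (1)(3^5)(1) = 225.

225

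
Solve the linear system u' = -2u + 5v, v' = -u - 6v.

Coefficient matrix A = [[-2, 5], [-1, -6]].
Characteristic polynomial det(A - λI) = λ^2 + 8λ + 17 = 0.
Eigenvalues λ = -4 ± i (complex conjugate pair).
For λ=-4+i: an eigenvector is (-1,0) - i(-2,1) = (-1 + 2i, 0 - i).
A real fundamental pair from Re and Im of e^((-4+i)t)v: X_1 = e^(-4t)(cos(t)·(-1,0) + sin(t)·(-2,1)), X_2 = e^(-4t)(sin(t)·(-1,0) - cos(t)·(-2,1)).
General solution: c_1X_1 + c_2X_2.

u(t) = -2c_1e^(-4t)sin(t) - c_1e^(-4t)cos(t) - c_2e^(-4t)sin(t) + 2c_2e^(-4t)cos(t), v(t) = c_1e^(-4t)sin(t) - c_2e^(-4t)cos(t)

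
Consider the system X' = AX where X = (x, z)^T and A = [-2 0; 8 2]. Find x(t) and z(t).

Coefficient matrix A = [[-2, 0], [8, 2]].
Characteristic polynomial det(A - λI) = λ^2 - 4 = 0.
Eigenvalues λ = -2, 2.
For λ=-2: (A-λI) row 2 is [8, 4], so an eigenvector is (1, -2).
For λ=2: (A-λI) row 1 is [-4, 0], so an eigenvector is (0, -1).
General solution: c_1e^(-2t)(1,-2) + c_2e^(2t)(0,-1).

x(t) = c_1e^(-2t), z(t) = -2c_1e^(-2t) - c_2e^(2t)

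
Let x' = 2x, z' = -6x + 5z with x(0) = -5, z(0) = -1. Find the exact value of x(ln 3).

-45

A = [[2,0],[-6,5]]; eigenvalues λ = 2, 5.
Eigenvectors: (-1,-2) for λ=2, (0,-1) for λ=5.
From the initial condition, c_1 = 5, c_2 = -9.
x(ln 3) = (5)(3^2)(-1) + (-9)(3^5)(0) = -45.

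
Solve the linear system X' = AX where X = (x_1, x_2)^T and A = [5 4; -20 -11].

x_1(t) = -C_1e^(-3t)sin(4t) + C_2e^(-3t)cos(4t), x_2(t) = 2C_1e^(-3t)sin(4t) - C_1e^(-3t)cos(4t) - C_2e^(-3t)sin(4t) - 2C_2e^(-3t)cos(4t)

Coefficient matrix A = [[5, 4], [-20, -11]].
Characteristic polynomial det(A - λI) = λ^2 + 6λ + 25 = 0.
Eigenvalues λ = -3 ± 4i (complex conjugate pair).
For λ=-3+4i: an eigenvector is (0,-1) - i(-1,2) = (0 + i, -1 - 2i).
A real fundamental pair from Re and Im of e^((-3+4i)t)v: X_1 = e^(-3t)(cos(4t)·(0,-1) + sin(4t)·(-1,2)), X_2 = e^(-3t)(sin(4t)·(0,-1) - cos(4t)·(-1,2)).
General solution: C_1X_1 + C_2X_2.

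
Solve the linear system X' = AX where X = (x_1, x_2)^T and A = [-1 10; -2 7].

x_1(t) = -2K_1e^(3t)sin(2t) + K_1e^(3t)cos(2t) + K_2e^(3t)sin(2t) + 2K_2e^(3t)cos(2t), x_2(t) = -K_1e^(3t)sin(2t) + K_2e^(3t)cos(2t)

Coefficient matrix A = [[-1, 10], [-2, 7]].
Characteristic polynomial det(A - λI) = λ^2 - 6λ + 13 = 0.
Eigenvalues λ = 3 ± 2i (complex conjugate pair).
For λ=3+2i: an eigenvector is (1,0) - i(-2,-1) = (1 + 2i, 0 + i).
A real fundamental pair from Re and Im of e^((3+2i)t)v: X_1 = e^(3t)(cos(2t)·(1,0) + sin(2t)·(-2,-1)), X_2 = e^(3t)(sin(2t)·(1,0) - cos(2t)·(-2,-1)).
General solution: K_1X_1 + K_2X_2.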